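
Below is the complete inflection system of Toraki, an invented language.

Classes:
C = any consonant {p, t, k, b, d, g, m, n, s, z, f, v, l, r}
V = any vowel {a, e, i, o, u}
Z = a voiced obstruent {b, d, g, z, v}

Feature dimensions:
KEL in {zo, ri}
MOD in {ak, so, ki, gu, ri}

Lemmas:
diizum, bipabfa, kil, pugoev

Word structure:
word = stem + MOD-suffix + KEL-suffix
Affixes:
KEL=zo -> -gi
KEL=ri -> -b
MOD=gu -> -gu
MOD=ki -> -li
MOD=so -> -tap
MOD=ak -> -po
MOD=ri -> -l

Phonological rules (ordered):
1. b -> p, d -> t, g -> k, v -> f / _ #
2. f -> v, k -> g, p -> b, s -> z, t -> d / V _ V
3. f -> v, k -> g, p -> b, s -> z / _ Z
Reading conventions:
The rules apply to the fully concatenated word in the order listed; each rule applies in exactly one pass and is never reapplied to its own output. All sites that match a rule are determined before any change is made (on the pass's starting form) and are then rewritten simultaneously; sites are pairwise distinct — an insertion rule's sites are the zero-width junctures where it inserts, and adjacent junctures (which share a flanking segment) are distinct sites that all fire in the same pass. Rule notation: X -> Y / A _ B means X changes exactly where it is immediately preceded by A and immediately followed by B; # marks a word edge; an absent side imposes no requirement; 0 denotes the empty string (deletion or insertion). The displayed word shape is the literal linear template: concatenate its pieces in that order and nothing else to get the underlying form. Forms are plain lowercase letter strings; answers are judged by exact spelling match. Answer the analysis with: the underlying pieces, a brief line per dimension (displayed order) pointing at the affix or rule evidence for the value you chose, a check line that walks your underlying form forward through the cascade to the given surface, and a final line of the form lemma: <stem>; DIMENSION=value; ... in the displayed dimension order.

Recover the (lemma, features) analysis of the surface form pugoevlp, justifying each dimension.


underlying: pugoev-l-b
KEL=ri - signalled by the affix -b
MOD=ri - signalled by the affix -l
check: pugoevlb -> pugoevlp -> pugoevlp -> pugoevlp
lemma: pugoev; KEL=ri; MOD=ri


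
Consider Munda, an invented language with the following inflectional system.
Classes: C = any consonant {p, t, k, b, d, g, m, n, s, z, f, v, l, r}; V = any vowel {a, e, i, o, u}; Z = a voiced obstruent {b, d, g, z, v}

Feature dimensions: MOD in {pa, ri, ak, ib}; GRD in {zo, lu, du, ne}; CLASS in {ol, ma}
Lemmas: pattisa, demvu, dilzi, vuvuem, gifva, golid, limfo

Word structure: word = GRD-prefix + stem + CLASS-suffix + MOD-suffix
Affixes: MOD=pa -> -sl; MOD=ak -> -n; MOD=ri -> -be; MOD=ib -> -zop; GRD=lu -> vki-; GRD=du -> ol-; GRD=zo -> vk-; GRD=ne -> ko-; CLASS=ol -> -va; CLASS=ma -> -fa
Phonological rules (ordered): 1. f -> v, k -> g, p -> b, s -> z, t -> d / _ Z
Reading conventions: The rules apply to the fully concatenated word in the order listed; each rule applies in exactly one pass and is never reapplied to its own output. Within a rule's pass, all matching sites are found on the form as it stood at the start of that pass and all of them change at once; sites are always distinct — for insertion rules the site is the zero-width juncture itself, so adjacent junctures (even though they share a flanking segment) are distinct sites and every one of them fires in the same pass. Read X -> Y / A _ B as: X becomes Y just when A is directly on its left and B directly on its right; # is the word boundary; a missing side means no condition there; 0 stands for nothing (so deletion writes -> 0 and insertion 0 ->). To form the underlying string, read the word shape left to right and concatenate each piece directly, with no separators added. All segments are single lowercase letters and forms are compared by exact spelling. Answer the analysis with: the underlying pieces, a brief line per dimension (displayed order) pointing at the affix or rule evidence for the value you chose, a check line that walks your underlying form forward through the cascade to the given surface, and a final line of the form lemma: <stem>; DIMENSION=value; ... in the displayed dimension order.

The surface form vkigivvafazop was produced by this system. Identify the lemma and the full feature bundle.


underlying: vki-gifva-fa-zop
MOD=ib - signalled by the affix -zop
GRD=lu - signalled by the affix vki-
CLASS=ma - signalled by the affix -fa
check: vkigifvafazop -> vkigivvafazop
lemma: gifva; MOD=ib; GRD=lu; CLASS=ma


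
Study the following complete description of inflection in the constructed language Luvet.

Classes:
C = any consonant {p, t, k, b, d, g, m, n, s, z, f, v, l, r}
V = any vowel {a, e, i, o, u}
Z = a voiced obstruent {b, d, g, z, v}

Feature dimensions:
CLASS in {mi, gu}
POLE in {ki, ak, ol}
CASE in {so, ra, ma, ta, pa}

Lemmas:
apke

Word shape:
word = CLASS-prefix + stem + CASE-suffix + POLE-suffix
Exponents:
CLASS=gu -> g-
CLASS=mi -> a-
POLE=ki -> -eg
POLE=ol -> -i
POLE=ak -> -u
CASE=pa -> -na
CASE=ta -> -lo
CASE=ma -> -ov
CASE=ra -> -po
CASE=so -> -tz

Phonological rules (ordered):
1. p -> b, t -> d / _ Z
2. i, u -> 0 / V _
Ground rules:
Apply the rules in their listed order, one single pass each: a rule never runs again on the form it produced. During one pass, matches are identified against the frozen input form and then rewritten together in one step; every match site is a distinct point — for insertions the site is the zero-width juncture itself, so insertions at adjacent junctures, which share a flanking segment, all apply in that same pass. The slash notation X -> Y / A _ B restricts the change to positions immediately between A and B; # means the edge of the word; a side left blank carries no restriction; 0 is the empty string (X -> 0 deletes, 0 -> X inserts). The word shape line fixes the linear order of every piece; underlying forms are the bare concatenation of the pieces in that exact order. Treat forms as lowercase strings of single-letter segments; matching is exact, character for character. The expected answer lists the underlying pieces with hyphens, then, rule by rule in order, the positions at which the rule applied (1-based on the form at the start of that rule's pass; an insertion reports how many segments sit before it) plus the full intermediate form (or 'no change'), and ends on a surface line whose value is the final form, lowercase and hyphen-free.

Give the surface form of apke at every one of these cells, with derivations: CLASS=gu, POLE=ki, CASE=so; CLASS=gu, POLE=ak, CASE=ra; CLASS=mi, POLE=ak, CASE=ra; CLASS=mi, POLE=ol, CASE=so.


cell CLASS=gu, POLE=ki, CASE=so:
underlying: g-apke-tz-eg
1. p -> b, t -> d / _ Z: fires at position(s) 6: gapkedzeg
2. i, u -> 0 / V _: no change
surface: gapkedzeg

cell CLASS=gu, POLE=ak, CASE=ra:
underlying: g-apke-po-u
1. p -> b, t -> d / _ Z: no change
2. i, u -> 0 / V _: fires at position(s) 8: gapkepo
surface: gapkepo

cell CLASS=mi, POLE=ak, CASE=ra:
underlying: a-apke-po-u
1. p -> b, t -> d / _ Z: no change
2. i, u -> 0 / V _: fires at position(s) 8: aapkepo
surface: aapkepo

cell CLASS=mi, POLE=ol, CASE=so:
underlying: a-apke-tz-i
1. p -> b, t -> d / _ Z: fires at position(s) 6: aapkedzi
2. i, u -> 0 / V _: no change
surface: aapkedzi


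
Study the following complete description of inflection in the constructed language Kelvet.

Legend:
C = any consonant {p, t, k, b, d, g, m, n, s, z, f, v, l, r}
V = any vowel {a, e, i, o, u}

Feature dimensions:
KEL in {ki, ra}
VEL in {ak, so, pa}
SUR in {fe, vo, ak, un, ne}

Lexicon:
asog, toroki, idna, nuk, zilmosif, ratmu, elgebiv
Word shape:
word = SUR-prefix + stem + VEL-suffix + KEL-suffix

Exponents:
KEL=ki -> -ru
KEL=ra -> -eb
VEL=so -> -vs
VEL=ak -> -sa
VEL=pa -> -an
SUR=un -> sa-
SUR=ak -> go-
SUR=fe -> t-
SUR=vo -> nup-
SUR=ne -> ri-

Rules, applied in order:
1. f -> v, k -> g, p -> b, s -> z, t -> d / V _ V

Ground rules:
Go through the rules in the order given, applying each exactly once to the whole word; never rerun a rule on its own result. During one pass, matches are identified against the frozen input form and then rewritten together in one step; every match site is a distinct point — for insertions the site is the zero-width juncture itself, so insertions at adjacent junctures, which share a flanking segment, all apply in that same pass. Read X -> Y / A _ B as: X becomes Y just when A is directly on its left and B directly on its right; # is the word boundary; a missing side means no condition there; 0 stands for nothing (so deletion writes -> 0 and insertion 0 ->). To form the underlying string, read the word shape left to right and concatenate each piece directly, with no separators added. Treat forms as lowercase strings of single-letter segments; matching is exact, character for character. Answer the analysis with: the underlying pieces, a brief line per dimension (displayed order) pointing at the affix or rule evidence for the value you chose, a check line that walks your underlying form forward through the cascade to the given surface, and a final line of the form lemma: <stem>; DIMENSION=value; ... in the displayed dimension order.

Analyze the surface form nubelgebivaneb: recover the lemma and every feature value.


underlying: nup-elgebiv-an-eb
KEL=ra - signalled by the affix -eb
VEL=pa - signalled by the affix -an
SUR=vo - signalled by the affix nup-
check: nupelgebivaneb -> nubelgebivaneb
lemma: elgebiv; KEL=ra; VEL=pa; SUR=vo


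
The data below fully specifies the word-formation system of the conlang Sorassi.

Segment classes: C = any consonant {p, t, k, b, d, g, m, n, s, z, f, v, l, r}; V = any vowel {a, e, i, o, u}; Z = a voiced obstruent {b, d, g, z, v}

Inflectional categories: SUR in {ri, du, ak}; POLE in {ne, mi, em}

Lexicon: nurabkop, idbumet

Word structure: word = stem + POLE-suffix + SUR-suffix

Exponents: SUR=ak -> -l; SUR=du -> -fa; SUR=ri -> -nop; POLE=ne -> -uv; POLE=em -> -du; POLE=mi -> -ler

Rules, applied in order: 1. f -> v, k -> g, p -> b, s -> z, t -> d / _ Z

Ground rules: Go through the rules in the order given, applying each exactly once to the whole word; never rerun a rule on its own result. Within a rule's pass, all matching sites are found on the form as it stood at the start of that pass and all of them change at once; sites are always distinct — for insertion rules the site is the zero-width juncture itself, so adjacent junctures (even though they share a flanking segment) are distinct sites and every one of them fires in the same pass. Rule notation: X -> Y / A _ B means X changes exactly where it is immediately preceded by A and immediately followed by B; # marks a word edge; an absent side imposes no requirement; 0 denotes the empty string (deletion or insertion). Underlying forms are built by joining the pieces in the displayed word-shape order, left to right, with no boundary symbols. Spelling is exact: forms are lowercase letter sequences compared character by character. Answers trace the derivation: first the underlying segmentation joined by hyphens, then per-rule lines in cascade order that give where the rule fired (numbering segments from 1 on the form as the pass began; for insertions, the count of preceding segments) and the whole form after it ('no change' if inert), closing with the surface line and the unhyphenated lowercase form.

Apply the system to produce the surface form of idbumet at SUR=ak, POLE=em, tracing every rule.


underlying: idbumet-du-l
1. f -> v, k -> g, p -> b, s -> z, t -> d / _ Z: fires at position(s) 7: idbumeddul
surface: idbumeddul


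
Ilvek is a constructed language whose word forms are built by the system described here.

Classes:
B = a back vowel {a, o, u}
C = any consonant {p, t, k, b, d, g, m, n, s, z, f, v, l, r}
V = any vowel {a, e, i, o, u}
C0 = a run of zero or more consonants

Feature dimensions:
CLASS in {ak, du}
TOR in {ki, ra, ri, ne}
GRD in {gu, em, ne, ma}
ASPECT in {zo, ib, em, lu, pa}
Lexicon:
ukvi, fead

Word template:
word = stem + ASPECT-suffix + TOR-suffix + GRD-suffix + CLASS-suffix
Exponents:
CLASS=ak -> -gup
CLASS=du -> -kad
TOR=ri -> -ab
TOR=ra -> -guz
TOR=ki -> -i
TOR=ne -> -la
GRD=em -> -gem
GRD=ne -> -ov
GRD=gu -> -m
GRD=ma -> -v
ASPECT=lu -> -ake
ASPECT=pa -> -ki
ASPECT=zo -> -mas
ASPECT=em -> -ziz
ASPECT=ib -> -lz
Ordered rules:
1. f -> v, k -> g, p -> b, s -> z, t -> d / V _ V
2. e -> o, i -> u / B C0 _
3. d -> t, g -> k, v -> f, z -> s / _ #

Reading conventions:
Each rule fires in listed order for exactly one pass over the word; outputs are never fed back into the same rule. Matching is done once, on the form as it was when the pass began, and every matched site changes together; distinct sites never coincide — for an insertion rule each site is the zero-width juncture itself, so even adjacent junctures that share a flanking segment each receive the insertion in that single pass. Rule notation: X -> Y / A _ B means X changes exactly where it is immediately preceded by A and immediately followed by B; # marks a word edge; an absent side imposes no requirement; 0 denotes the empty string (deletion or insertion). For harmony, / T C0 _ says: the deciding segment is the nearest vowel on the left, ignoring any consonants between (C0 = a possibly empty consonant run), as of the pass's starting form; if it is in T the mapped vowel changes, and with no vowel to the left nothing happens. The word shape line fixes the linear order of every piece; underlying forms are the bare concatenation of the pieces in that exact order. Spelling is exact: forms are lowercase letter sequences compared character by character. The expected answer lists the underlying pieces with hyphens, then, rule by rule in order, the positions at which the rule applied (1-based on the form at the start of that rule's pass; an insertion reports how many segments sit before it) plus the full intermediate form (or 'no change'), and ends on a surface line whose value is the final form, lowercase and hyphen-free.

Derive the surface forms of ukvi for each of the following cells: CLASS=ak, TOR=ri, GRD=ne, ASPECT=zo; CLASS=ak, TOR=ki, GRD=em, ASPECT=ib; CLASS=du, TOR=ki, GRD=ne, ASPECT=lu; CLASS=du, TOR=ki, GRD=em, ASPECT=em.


cell CLASS=ak, TOR=ri, GRD=ne, ASPECT=zo:
underlying: ukvi-mas-ab-ov-gup
1. f -> v, k -> g, p -> b, s -> z, t -> d / V _ V: fires at position(s) 7: ukvimazabovgup
2. e -> o, i -> u / B C0 _: fires at position(s) 4: ukvumazabovgup
3. d -> t, g -> k, v -> f, z -> s / _ #: no change
surface: ukvumazabovgup

cell CLASS=ak, TOR=ki, GRD=em, ASPECT=ib:
underlying: ukvi-lz-i-gem-gup
1. f -> v, k -> g, p -> b, s -> z, t -> d / V _ V: no change
2. e -> o, i -> u / B C0 _: fires at position(s) 4: ukvulzigemgup
3. d -> t, g -> k, v -> f, z -> s / _ #: no change
surface: ukvulzigemgup

cell CLASS=du, TOR=ki, GRD=ne, ASPECT=lu:
underlying: ukvi-ake-i-ov-kad
1. f -> v, k -> g, p -> b, s -> z, t -> d / V _ V: fires at position(s) 6: ukviageiovkad
2. e -> o, i -> u / B C0 _: fires at position(s) 4, 7: ukvuagoiovkad
3. d -> t, g -> k, v -> f, z -> s / _ #: fires at position(s) 13: ukvuagoiovkat
surface: ukvuagoiovkat

cell CLASS=du, TOR=ki, GRD=em, ASPECT=em:
underlying: ukvi-ziz-i-gem-kad
1. f -> v, k -> g, p -> b, s -> z, t -> d / V _ V: no change
2. e -> o, i -> u / B C0 _: fires at position(s) 4: ukvuzizigemkad
3. d -> t, g -> k, v -> f, z -> s / _ #: fires at position(s) 14: ukvuzizigemkat
surface: ukvuzizigemkat


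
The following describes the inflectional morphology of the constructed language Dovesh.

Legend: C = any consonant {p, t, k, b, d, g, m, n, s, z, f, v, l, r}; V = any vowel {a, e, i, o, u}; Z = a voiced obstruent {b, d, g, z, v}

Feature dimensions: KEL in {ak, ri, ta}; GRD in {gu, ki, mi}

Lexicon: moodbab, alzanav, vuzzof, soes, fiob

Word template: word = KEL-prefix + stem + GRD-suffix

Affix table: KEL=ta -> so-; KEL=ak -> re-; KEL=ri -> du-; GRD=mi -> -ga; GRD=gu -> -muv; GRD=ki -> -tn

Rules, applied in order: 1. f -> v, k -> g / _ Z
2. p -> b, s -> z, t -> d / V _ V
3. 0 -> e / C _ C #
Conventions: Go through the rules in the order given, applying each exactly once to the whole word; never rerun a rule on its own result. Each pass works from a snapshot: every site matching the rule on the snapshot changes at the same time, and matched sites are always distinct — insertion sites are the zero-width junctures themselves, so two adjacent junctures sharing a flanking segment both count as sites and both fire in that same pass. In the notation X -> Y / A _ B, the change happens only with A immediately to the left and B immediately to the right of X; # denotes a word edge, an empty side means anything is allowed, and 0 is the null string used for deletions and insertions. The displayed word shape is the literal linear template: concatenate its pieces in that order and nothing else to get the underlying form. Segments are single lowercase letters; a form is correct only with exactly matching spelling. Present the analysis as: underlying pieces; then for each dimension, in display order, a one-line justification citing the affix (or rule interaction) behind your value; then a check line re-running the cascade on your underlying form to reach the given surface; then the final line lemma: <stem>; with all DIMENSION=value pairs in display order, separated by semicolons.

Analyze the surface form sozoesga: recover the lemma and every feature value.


underlying: so-soes-ga
KEL=ta - signalled by the affix so-
GRD=mi - signalled by the affix -ga
check: sosoesga -> sosoesga -> sozoesga -> sozoesga
lemma: soes; KEL=ta; GRD=mi


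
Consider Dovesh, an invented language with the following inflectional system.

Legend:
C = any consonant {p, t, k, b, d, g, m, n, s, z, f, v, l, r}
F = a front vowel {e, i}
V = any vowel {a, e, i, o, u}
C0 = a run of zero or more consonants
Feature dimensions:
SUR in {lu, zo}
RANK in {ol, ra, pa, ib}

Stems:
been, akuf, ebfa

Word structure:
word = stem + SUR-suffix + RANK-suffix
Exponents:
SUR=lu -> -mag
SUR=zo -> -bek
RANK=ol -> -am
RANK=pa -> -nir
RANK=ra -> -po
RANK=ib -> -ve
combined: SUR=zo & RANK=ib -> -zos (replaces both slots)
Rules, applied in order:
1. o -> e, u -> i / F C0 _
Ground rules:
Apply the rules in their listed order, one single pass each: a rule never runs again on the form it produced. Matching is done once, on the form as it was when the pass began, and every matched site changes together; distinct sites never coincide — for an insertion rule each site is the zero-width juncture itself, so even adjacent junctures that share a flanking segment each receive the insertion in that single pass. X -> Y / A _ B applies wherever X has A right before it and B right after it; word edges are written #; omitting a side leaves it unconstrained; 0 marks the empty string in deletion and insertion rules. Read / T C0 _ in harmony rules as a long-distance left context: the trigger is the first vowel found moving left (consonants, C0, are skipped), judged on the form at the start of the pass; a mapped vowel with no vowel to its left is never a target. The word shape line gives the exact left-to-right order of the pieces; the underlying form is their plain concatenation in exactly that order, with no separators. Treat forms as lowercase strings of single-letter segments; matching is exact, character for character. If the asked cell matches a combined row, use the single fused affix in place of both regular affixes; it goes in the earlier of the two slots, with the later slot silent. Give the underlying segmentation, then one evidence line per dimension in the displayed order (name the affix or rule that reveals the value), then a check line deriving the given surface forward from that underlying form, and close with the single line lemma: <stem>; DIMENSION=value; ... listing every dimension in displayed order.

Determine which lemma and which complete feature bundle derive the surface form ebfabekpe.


underlying: ebfa-bek-po
SUR=zo - signalled by the affix -bek
RANK=ra - signalled by the affix -po
check: ebfabekpo -> ebfabekpe
lemma: ebfa; SUR=zo; RANK=ra


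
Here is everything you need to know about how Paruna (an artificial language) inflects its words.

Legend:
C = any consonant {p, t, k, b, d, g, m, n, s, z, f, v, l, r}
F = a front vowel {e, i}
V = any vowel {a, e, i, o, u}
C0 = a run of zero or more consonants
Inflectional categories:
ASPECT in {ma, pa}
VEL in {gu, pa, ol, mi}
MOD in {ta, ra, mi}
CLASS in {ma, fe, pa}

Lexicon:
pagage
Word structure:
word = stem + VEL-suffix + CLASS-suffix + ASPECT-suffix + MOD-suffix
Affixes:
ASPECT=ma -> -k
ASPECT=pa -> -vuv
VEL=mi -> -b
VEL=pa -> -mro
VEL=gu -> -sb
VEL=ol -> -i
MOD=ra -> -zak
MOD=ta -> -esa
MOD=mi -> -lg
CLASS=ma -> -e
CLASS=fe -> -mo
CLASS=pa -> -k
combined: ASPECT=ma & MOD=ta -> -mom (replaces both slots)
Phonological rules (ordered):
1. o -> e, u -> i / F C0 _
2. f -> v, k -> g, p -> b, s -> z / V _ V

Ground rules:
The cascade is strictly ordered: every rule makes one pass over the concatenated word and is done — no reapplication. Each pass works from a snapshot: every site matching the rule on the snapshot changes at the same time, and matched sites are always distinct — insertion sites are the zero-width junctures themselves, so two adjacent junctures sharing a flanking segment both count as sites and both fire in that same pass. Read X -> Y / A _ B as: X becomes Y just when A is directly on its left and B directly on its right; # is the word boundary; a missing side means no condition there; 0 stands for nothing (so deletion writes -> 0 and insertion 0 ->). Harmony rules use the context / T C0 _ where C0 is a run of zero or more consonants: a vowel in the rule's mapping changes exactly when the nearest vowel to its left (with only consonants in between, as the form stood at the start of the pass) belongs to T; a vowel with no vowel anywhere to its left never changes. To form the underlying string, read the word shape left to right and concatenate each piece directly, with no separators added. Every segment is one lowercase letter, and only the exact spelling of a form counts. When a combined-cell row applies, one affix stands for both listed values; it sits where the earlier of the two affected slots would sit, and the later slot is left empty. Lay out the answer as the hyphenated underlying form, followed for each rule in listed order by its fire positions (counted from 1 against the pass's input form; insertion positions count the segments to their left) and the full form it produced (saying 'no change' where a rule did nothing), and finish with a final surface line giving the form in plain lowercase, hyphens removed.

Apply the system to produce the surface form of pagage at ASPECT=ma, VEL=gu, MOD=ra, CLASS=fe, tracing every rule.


underlying: pagage-sb-mo-k-zak
1. o -> e, u -> i / F C0 _: fires at position(s) 10: pagagesbmekzak
2. f -> v, k -> g, p -> b, s -> z / V _ V: no change
surface: pagagesbmekzak


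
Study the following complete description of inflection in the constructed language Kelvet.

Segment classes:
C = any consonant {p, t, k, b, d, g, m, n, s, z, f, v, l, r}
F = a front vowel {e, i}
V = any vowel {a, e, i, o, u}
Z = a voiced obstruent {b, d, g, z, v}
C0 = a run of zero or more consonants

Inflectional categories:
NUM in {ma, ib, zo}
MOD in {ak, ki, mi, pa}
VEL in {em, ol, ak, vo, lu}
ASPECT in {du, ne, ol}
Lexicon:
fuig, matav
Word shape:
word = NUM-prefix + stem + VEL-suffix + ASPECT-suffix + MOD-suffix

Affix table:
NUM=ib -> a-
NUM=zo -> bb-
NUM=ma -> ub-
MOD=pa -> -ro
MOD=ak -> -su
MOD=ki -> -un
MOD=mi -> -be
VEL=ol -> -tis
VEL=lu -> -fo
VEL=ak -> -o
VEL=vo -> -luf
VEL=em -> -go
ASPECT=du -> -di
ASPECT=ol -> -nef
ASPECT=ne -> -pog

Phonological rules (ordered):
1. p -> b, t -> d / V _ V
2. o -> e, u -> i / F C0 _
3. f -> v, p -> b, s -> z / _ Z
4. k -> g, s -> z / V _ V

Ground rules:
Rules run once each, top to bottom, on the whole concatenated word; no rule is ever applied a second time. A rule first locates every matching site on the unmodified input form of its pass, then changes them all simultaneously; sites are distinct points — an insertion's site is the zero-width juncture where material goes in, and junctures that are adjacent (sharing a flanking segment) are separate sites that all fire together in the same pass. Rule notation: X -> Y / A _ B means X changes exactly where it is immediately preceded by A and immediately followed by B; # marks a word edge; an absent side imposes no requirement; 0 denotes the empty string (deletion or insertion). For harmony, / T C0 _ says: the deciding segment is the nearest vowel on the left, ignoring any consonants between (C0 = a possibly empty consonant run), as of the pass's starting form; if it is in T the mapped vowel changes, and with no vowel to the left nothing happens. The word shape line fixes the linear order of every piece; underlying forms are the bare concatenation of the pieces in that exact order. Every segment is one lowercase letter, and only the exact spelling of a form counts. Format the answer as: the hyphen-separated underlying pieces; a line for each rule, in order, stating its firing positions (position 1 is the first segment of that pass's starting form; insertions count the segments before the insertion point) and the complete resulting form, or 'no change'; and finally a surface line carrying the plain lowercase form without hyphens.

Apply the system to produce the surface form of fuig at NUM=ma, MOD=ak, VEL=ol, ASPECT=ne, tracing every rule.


underlying: ub-fuig-tis-pog-su
1. p -> b, t -> d / V _ V: no change
2. o -> e, u -> i / F C0 _: fires at position(s) 11: ubfuigtispegsu
3. f -> v, p -> b, s -> z / _ Z: no change
4. k -> g, s -> z / V _ V: no change
surface: ubfuigtispegsu


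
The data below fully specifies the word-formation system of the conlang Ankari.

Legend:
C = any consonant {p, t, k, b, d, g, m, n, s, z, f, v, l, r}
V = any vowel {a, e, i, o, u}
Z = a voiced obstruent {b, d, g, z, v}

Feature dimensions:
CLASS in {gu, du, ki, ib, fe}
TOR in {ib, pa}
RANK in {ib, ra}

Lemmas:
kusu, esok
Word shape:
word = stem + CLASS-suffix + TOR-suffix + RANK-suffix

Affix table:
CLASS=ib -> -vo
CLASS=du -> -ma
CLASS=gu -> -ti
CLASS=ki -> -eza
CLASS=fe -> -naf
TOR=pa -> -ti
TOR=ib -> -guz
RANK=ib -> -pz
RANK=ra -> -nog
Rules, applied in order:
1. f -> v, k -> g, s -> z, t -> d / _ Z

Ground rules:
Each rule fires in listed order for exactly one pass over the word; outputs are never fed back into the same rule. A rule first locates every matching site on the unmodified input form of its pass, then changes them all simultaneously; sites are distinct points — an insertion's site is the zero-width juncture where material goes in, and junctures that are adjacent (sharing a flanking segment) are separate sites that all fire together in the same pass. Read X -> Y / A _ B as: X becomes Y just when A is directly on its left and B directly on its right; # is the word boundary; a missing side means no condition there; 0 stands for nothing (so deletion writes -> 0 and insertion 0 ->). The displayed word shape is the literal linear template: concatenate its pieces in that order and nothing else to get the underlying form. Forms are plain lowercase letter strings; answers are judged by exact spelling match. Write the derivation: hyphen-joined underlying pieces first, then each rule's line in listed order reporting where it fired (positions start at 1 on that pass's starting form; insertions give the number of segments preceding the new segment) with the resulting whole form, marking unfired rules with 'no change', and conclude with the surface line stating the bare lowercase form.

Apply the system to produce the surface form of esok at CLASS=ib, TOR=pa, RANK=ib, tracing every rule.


underlying: esok-vo-ti-pz
1. f -> v, k -> g, s -> z, t -> d / _ Z: fires at position(s) 4: esogvotipz
surface: esogvotipz


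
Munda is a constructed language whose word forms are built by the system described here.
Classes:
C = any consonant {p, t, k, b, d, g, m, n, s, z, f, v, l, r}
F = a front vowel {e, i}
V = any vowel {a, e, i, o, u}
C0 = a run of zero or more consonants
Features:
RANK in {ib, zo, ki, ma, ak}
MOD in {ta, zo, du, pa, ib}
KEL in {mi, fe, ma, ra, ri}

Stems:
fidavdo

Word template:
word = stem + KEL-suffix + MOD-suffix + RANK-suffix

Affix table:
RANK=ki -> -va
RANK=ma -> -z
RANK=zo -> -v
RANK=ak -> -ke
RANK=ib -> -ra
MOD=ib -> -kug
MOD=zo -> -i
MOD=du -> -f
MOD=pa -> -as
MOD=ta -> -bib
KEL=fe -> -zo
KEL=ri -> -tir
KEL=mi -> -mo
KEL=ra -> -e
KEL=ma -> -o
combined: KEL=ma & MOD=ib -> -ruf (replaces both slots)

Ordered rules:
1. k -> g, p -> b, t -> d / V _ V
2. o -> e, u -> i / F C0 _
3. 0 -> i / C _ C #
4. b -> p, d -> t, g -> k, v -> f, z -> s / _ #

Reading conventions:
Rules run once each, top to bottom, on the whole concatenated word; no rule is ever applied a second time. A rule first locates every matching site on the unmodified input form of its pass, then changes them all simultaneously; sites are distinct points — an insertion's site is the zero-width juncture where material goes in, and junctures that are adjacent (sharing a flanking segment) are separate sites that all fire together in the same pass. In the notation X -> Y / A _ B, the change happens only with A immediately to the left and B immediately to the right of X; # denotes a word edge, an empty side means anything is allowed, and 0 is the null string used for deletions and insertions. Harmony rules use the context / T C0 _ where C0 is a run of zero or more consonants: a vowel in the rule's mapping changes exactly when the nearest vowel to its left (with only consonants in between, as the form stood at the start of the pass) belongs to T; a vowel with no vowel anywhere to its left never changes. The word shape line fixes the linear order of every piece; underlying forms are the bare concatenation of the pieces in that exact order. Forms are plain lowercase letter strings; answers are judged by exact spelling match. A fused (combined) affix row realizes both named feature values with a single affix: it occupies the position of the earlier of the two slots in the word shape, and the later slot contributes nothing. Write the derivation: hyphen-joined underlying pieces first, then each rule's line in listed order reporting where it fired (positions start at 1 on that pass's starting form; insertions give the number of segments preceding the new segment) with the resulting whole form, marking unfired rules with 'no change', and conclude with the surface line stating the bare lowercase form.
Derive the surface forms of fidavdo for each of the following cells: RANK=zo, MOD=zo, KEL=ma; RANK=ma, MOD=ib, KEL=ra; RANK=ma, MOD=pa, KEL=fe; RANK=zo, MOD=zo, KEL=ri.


cell RANK=zo, MOD=zo, KEL=ma:
underlying: fidavdo-o-i-v
1. k -> g, p -> b, t -> d / V _ V: no change
2. o -> e, u -> i / F C0 _: no change
3. 0 -> i / C _ C #: no change
4. b -> p, d -> t, g -> k, v -> f, z -> s / _ #: fires at position(s) 10: fidavdooif
surface: fidavdooif

cell RANK=ma, MOD=ib, KEL=ra:
underlying: fidavdo-e-kug-z
1. k -> g, p -> b, t -> d / V _ V: fires at position(s) 9: fidavdoegugz
2. o -> e, u -> i / F C0 _: fires at position(s) 10: fidavdoegigz
3. 0 -> i / C _ C #: inserts after position(s) 11: fidavdoegigiz
4. b -> p, d -> t, g -> k, v -> f, z -> s / _ #: fires at position(s) 13: fidavdoegigis
surface: fidavdoegigis

cell RANK=ma, MOD=pa, KEL=fe:
underlying: fidavdo-zo-as-z
1. k -> g, p -> b, t -> d / V _ V: no change
2. o -> e, u -> i / F C0 _: no change
3. 0 -> i / C _ C #: inserts after position(s) 11: fidavdozoasiz
4. b -> p, d -> t, g -> k, v -> f, z -> s / _ #: fires at position(s) 13: fidavdozoasis
surface: fidavdozoasis

cell RANK=zo, MOD=zo, KEL=ri:
underlying: fidavdo-tir-i-v
1. k -> g, p -> b, t -> d / V _ V: fires at position(s) 8: fidavdodiriv
2. o -> e, u -> i / F C0 _: no change
3. 0 -> i / C _ C #: no change
4. b -> p, d -> t, g -> k, v -> f, z -> s / _ #: fires at position(s) 12: fidavdodirif
surface: fidavdodirif


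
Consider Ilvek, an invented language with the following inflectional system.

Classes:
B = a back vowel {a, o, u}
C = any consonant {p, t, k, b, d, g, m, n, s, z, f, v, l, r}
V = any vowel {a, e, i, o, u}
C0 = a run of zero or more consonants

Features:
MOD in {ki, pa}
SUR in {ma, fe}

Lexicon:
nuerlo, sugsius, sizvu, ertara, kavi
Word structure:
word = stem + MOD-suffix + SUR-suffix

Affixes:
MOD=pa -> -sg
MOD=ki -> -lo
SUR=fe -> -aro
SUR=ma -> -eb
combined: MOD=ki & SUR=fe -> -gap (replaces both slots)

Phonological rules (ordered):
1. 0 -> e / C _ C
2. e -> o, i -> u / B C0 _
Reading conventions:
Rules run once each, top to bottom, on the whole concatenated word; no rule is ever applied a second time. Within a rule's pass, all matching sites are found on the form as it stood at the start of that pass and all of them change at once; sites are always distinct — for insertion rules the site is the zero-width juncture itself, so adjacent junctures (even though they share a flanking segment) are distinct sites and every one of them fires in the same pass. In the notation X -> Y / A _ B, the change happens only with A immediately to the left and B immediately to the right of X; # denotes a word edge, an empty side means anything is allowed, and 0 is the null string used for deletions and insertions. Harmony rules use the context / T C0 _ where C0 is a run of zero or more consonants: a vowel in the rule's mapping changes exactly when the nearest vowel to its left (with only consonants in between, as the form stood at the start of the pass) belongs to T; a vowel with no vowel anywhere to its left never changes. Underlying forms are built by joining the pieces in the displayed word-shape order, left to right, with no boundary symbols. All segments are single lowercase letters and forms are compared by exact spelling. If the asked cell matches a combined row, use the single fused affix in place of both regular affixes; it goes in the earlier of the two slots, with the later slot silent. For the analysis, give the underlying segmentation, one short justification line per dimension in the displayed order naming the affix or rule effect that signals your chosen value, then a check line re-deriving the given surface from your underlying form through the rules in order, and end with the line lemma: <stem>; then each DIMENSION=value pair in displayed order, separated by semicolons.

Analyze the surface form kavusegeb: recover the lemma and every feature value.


underlying: kavi-sg-eb
MOD=pa - signalled by the affix -sg
SUR=ma - signalled by the affix -eb
check: kavisgeb -> kavisegeb -> kavusegeb
lemma: kavi; MOD=pa; SUR=ma


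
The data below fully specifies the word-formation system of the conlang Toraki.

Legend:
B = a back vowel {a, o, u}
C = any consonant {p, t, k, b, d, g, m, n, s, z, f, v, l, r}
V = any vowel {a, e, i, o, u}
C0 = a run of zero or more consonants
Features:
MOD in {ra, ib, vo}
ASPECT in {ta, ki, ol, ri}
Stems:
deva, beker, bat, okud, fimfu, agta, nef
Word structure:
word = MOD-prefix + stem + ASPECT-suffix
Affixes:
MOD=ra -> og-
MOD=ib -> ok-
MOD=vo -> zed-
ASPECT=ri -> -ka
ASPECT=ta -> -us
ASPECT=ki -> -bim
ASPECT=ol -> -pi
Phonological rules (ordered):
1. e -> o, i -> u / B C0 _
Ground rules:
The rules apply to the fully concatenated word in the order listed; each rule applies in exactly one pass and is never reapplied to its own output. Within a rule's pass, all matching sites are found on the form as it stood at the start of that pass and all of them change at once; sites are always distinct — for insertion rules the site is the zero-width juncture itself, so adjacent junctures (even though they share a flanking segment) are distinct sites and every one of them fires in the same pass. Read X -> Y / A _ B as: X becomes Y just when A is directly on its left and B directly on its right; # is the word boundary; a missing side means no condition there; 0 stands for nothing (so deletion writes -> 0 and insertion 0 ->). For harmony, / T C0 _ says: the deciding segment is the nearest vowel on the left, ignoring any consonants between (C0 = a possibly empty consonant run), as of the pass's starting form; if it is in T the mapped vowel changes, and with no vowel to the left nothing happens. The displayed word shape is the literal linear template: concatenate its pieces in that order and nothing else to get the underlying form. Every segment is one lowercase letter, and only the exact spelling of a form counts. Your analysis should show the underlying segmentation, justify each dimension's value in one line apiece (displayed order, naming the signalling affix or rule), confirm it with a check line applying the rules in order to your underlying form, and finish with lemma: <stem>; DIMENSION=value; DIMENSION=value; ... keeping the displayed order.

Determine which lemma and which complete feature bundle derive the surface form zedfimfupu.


underlying: zed-fimfu-pi
MOD=vo - signalled by the affix zed-
ASPECT=ol - signalled by the affix -pi
check: zedfimfupi -> zedfimfupu
lemma: fimfu; MOD=vo; ASPECT=ol


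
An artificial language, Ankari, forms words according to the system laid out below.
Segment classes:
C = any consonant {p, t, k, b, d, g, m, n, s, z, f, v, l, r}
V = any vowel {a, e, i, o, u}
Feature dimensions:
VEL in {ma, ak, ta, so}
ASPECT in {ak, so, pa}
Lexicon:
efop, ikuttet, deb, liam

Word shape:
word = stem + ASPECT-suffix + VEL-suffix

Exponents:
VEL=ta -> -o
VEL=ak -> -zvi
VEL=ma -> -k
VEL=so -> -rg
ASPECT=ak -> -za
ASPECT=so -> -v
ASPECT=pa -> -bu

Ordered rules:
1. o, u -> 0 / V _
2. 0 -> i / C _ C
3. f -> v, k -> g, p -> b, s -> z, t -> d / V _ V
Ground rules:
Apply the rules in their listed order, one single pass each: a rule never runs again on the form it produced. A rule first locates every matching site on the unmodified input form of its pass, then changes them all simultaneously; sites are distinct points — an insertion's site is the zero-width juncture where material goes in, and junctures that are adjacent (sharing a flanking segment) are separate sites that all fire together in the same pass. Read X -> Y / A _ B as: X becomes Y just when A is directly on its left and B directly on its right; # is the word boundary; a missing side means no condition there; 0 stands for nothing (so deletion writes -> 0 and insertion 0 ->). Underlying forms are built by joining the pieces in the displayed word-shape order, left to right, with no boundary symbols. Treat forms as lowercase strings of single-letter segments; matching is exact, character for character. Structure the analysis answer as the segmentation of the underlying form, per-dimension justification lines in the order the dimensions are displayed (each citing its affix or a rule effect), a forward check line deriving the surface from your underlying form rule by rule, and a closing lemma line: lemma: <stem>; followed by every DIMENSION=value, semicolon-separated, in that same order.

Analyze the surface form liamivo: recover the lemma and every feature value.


underlying: liam-v-o
VEL=ta - signalled by the affix -o
ASPECT=so - signalled by the affix -v
check: liamvo -> liamvo -> liamivo -> liamivo
lemma: liam; VEL=ta; ASPECT=so


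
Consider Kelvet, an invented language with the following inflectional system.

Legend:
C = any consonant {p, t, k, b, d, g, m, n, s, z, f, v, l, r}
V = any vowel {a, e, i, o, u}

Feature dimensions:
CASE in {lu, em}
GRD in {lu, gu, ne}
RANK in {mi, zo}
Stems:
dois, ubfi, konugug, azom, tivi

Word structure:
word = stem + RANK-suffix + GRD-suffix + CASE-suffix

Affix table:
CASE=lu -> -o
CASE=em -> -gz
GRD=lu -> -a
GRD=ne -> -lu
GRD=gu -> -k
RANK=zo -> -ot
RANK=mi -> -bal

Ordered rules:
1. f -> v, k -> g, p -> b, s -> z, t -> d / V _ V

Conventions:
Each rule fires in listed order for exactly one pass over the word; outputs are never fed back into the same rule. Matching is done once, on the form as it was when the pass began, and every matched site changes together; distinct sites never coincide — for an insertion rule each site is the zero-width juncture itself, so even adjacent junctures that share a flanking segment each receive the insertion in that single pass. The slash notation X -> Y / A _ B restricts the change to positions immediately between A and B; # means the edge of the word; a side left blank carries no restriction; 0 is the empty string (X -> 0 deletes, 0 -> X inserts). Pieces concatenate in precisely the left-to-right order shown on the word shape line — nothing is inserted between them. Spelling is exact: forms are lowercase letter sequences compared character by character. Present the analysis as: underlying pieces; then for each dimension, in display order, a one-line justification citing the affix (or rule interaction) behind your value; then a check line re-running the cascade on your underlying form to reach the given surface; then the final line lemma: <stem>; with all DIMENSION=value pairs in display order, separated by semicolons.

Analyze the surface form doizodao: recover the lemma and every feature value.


underlying: dois-ot-a-o
CASE=lu - signalled by the affix -o
GRD=lu - signalled by the affix -a
RANK=zo - signalled by the affix -ot
check: doisotao -> doizodao
lemma: dois; CASE=lu; GRD=lu; RANK=zo
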